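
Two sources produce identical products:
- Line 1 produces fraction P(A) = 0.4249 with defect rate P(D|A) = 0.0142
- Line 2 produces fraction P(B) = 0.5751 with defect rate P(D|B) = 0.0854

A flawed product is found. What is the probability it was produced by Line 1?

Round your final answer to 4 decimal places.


Let A = from Line 1, D = flawed

Given:
- P(A) = 0.4249, P(B) = 0.5751
- P(D|A) = 0.0142, P(D|B) = 0.0854

Step 1: Find P(D)
P(D) = P(D|A)P(A) + P(D|B)P(B)
     = 0.0142 × 0.4249 + 0.0854 × 0.5751
     = 0.00603358 + 0.04911354
     = 0.05514712

Step 2: Apply Bayes' theorem
P(A|D) = P(D|A)P(A) / P(D)
       = 0.00603358 / 0.05514712
       = 0.1094


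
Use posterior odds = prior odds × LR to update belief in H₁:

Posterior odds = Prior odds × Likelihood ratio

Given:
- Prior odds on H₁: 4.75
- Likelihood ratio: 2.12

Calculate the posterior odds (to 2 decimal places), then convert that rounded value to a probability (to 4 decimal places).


Step 1: Calculate posterior odds
Posterior odds = Prior odds × LR
               = 4.75 × 2.12
               = 10.07

Step 2: Convert to probability
P(H₁|E) = Posterior odds / (1 + Posterior odds)
       = 10.07 / (1 + 10.07)
       = 10.07 / 11.07
       = 0.9097

The evidence increased P(H₁) from 0.8261 to 0.9097.


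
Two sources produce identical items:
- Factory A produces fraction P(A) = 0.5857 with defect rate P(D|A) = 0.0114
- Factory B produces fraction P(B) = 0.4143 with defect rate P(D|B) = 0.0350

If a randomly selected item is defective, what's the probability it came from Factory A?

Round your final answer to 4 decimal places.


Let A = from Factory A, D = defective

Given:
- P(A) = 0.5857, P(B) = 0.4143
- P(D|A) = 0.0114, P(D|B) = 0.0350

Step 1: Find P(D)
P(D) = P(D|A)P(A) + P(D|B)P(B)
     = 0.0114 × 0.5857 + 0.0350 × 0.4143
     = 0.00667698 + 0.01450050
     = 0.02117748

Step 2: Apply Bayes' theorem
P(A|D) = P(D|A)P(A) / P(D)
       = 0.00667698 / 0.02117748
       = 0.3153


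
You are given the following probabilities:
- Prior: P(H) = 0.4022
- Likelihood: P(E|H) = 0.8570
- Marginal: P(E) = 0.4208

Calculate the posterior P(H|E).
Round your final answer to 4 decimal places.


Using Bayes' theorem:

P(H|E) = P(E|H) × P(H) / P(E)
       = 0.8570 × 0.4022 / 0.4208
       = 0.34468540 / 0.4208
       = 0.8191

The evidence strengthens our belief in H.
Prior: 0.4022 → Posterior: 0.8191


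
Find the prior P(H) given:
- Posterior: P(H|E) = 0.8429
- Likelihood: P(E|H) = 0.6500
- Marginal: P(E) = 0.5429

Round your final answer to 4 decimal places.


From Bayes' theorem: P(H|E) = P(E|H) × P(H) / P(E)

Rearranging for P(H):
P(H) = P(H|E) × P(E) / P(E|H)
     = 0.8429 × 0.5429 / 0.6500
     = 0.45761041 / 0.6500
     = 0.7040


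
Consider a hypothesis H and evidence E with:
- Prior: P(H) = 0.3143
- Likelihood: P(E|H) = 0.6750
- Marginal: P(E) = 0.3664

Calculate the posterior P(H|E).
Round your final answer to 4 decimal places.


Using Bayes' theorem:

P(H|E) = P(E|H) × P(H) / P(E)
       = 0.6750 × 0.3143 / 0.3664
       = 0.21215250 / 0.3664
       = 0.5790

The evidence strengthens our belief in H.
Prior: 0.3143 → Posterior: 0.5790


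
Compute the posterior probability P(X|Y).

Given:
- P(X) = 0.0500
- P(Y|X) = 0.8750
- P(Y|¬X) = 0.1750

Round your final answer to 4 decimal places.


Bayes' theorem: P(X|Y) = P(Y|X) × P(X) / P(Y)

Step 1: Calculate P(Y) using law of total probability
P(Y) = P(Y|X)P(X) + P(Y|¬X)P(¬X)
     = 0.8750 × 0.0500 + 0.1750 × 0.9500
     = 0.04375000 + 0.16625000
     = 0.21000000

Step 2: Apply Bayes' theorem
P(X|Y) = P(Y|X) × P(X) / P(Y)
       = 0.04375000 / 0.21000000
       = 0.2083


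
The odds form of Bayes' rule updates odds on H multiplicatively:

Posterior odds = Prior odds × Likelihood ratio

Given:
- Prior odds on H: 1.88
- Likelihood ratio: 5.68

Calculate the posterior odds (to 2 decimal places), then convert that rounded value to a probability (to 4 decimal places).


Step 1: Calculate posterior odds
Posterior odds = Prior odds × LR
               = 1.88 × 5.68
               = 10.68

Step 2: Convert to probability
P(H|E) = Posterior odds / (1 + Posterior odds)
       = 10.68 / (1 + 10.68)
       = 10.68 / 11.68
       = 0.9144

The evidence increased P(H) from 0.6528 to 0.9144.


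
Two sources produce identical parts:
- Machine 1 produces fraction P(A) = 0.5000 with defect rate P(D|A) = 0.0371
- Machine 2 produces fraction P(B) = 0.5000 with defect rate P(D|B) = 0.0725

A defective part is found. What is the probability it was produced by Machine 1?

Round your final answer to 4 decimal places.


Let A = from Machine 1, D = defective

Given:
- P(A) = 0.5000, P(B) = 0.5000
- P(D|A) = 0.0371, P(D|B) = 0.0725

Step 1: Find P(D)
P(D) = P(D|A)P(A) + P(D|B)P(B)
     = 0.0371 × 0.5000 + 0.0725 × 0.5000
     = 0.01855000 + 0.03625000
     = 0.05480000

Step 2: Apply Bayes' theorem
P(A|D) = P(D|A)P(A) / P(D)
       = 0.01855000 / 0.05480000
       = 0.3385


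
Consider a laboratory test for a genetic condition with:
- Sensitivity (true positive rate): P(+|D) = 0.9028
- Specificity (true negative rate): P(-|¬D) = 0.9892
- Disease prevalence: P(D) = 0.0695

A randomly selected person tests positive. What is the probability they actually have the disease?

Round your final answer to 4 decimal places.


Let D = has disease, + = positive test

Given:
- P(D) = 0.0695 (prevalence)
- P(+|D) = 0.9028 (sensitivity)
- P(-|¬D) = 0.9892 (specificity)
- P(+|¬D) = 0.0108 (false positive rate = 1 - specificity)

Step 1: Find P(+)
P(+) = P(+|D)P(D) + P(+|¬D)P(¬D)
     = 0.9028 × 0.0695 + 0.0108 × 0.9305
     = 0.06274460 + 0.01004940
     = 0.07279400

Step 2: Apply Bayes' theorem for P(D|+)
P(D|+) = P(+|D)P(D) / P(+)
       = 0.06274460 / 0.07279400
       = 0.8619


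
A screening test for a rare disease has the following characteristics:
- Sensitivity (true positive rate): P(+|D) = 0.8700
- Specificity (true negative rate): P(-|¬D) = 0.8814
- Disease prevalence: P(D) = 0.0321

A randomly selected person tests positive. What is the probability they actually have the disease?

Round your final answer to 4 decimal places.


Let D = has disease, + = positive test

Given:
- P(D) = 0.0321 (prevalence)
- P(+|D) = 0.8700 (sensitivity)
- P(-|¬D) = 0.8814 (specificity)
- P(+|¬D) = 0.1186 (false positive rate = 1 - specificity)

Step 1: Find P(+)
P(+) = P(+|D)P(D) + P(+|¬D)P(¬D)
     = 0.8700 × 0.0321 + 0.1186 × 0.9679
     = 0.02792700 + 0.11479294
     = 0.14271994

Step 2: Apply Bayes' theorem for P(D|+)
P(D|+) = P(+|D)P(D) / P(+)
       = 0.02792700 / 0.14271994
       = 0.1957


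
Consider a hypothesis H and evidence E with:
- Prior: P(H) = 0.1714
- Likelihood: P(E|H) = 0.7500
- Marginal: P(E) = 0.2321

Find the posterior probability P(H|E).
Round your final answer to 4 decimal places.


Using Bayes' theorem:

P(H|E) = P(E|H) × P(H) / P(E)
       = 0.7500 × 0.1714 / 0.2321
       = 0.12855000 / 0.2321
       = 0.5539

The evidence strengthens our belief in H.
Prior: 0.1714 → Posterior: 0.5539


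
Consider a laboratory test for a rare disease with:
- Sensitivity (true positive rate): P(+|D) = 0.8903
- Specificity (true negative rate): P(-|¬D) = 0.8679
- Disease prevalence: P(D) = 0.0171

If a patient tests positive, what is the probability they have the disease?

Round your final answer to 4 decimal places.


Let D = has disease, + = positive test

Given:
- P(D) = 0.0171 (prevalence)
- P(+|D) = 0.8903 (sensitivity)
- P(-|¬D) = 0.8679 (specificity)
- P(+|¬D) = 0.1321 (false positive rate = 1 - specificity)

Step 1: Find P(+)
P(+) = P(+|D)P(D) + P(+|¬D)P(¬D)
     = 0.8903 × 0.0171 + 0.1321 × 0.9829
     = 0.01522413 + 0.12984109
     = 0.14506522

Step 2: Apply Bayes' theorem for P(D|+)
P(D|+) = P(+|D)P(D) / P(+)
       = 0.01522413 / 0.14506522
       = 0.1049


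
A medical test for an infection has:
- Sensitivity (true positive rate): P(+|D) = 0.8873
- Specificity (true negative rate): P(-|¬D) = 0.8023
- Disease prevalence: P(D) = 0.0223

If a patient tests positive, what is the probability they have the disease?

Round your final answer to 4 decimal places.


Let D = has disease, + = positive test

Given:
- P(D) = 0.0223 (prevalence)
- P(+|D) = 0.8873 (sensitivity)
- P(-|¬D) = 0.8023 (specificity)
- P(+|¬D) = 0.1977 (false positive rate = 1 - specificity)

Step 1: Find P(+)
P(+) = P(+|D)P(D) + P(+|¬D)P(¬D)
     = 0.8873 × 0.0223 + 0.1977 × 0.9777
     = 0.01978679 + 0.19329129
     = 0.21307808

Step 2: Apply Bayes' theorem for P(D|+)
P(D|+) = P(+|D)P(D) / P(+)
       = 0.01978679 / 0.21307808
       = 0.0929


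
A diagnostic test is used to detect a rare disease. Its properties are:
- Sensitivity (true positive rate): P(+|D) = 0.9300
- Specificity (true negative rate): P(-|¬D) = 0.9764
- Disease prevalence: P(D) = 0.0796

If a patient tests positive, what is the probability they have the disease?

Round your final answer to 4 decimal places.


Let D = has disease, + = positive test

Given:
- P(D) = 0.0796 (prevalence)
- P(+|D) = 0.9300 (sensitivity)
- P(-|¬D) = 0.9764 (specificity)
- P(+|¬D) = 0.0236 (false positive rate = 1 - specificity)

Step 1: Find P(+)
P(+) = P(+|D)P(D) + P(+|¬D)P(¬D)
     = 0.9300 × 0.0796 + 0.0236 × 0.9204
     = 0.07402800 + 0.02172144
     = 0.09574944

Step 2: Apply Bayes' theorem for P(D|+)
P(D|+) = P(+|D)P(D) / P(+)
       = 0.07402800 / 0.09574944
       = 0.7731


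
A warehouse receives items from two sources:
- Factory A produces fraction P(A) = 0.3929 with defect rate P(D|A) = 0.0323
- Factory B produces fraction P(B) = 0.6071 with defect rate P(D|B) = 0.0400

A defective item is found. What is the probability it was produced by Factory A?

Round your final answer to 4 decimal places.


Let A = from Factory A, D = defective

Given:
- P(A) = 0.3929, P(B) = 0.6071
- P(D|A) = 0.0323, P(D|B) = 0.0400

Step 1: Find P(D)
P(D) = P(D|A)P(A) + P(D|B)P(B)
     = 0.0323 × 0.3929 + 0.0400 × 0.6071
     = 0.01269067 + 0.02428400
     = 0.03697467

Step 2: Apply Bayes' theorem
P(A|D) = P(D|A)P(A) / P(D)
       = 0.01269067 / 0.03697467
       = 0.3432


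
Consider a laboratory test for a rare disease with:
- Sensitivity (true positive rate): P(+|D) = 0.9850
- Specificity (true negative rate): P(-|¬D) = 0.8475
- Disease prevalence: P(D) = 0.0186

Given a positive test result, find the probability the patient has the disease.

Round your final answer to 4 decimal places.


Let D = has disease, + = positive test

Given:
- P(D) = 0.0186 (prevalence)
- P(+|D) = 0.9850 (sensitivity)
- P(-|¬D) = 0.8475 (specificity)
- P(+|¬D) = 0.1525 (false positive rate = 1 - specificity)

Step 1: Find P(+)
P(+) = P(+|D)P(D) + P(+|¬D)P(¬D)
     = 0.9850 × 0.0186 + 0.1525 × 0.9814
     = 0.01832100 + 0.14966350
     = 0.16798450

Step 2: Apply Bayes' theorem for P(D|+)
P(D|+) = P(+|D)P(D) / P(+)
       = 0.01832100 / 0.16798450
       = 0.1091


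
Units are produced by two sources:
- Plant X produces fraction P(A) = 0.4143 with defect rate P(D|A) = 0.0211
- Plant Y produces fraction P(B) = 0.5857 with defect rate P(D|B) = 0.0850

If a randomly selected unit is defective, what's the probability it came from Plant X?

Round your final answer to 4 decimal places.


Let A = from Plant X, D = defective

Given:
- P(A) = 0.4143, P(B) = 0.5857
- P(D|A) = 0.0211, P(D|B) = 0.0850

Step 1: Find P(D)
P(D) = P(D|A)P(A) + P(D|B)P(B)
     = 0.0211 × 0.4143 + 0.0850 × 0.5857
     = 0.00874173 + 0.04978450
     = 0.05852623

Step 2: Apply Bayes' theorem
P(A|D) = P(D|A)P(A) / P(D)
       = 0.00874173 / 0.05852623
       = 0.1494


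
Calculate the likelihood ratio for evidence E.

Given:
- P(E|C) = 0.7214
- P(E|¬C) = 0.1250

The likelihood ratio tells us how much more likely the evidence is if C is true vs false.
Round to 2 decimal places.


Likelihood Ratio (LR) = P(E|C) / P(E|¬C)

LR = 0.7214 / 0.1250
   = 5.77

The evidence is 5.77 times more likely if C is true than if C is false.
LR > 1, so observing E raises the odds in favor of C.


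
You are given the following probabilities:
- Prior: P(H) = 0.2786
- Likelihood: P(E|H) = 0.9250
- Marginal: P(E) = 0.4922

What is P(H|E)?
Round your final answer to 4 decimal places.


Using Bayes' theorem:

P(H|E) = P(E|H) × P(H) / P(E)
       = 0.9250 × 0.2786 / 0.4922
       = 0.25770500 / 0.4922
       = 0.5236

The evidence strengthens our belief in H.
Prior: 0.2786 → Posterior: 0.5236


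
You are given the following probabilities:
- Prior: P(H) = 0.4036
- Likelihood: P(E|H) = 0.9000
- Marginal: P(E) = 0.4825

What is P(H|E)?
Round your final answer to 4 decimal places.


Using Bayes' theorem:

P(H|E) = P(E|H) × P(H) / P(E)
       = 0.9000 × 0.4036 / 0.4825
       = 0.36324000 / 0.4825
       = 0.7528

The evidence strengthens our belief in H.
Prior: 0.4036 → Posterior: 0.7528


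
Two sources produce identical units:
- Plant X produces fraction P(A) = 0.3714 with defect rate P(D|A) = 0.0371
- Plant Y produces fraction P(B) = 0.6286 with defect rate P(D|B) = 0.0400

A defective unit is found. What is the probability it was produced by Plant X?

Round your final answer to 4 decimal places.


Let A = from Plant X, D = defective

Given:
- P(A) = 0.3714, P(B) = 0.6286
- P(D|A) = 0.0371, P(D|B) = 0.0400

Step 1: Find P(D)
P(D) = P(D|A)P(A) + P(D|B)P(B)
     = 0.0371 × 0.3714 + 0.0400 × 0.6286
     = 0.01377894 + 0.02514400
     = 0.03892294

Step 2: Apply Bayes' theorem
P(A|D) = P(D|A)P(A) / P(D)
       = 0.01377894 / 0.03892294
       = 0.3540


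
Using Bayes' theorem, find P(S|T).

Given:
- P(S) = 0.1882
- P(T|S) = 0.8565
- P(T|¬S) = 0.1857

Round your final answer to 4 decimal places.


Bayes' theorem: P(S|T) = P(T|S) × P(S) / P(T)

Step 1: Calculate P(T) using law of total probability
P(T) = P(T|S)P(S) + P(T|¬S)P(¬S)
     = 0.8565 × 0.1882 + 0.1857 × 0.8118
     = 0.16119330 + 0.15075126
     = 0.31194456

Step 2: Apply Bayes' theorem
P(S|T) = P(T|S) × P(S) / P(T)
       = 0.16119330 / 0.31194456
       = 0.5167


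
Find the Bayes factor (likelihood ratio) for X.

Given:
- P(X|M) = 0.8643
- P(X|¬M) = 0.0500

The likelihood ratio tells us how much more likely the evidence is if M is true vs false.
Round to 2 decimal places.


Likelihood Ratio (LR) = P(X|M) / P(X|¬M)

LR = 0.8643 / 0.0500
   = 17.29

The evidence is 17.29 times more likely if M is true than if M is false.
Since LR > 1, the evidence supports M over ¬M.


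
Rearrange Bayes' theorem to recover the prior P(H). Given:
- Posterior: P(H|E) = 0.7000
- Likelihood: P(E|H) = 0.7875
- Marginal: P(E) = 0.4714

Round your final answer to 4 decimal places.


From Bayes' theorem: P(H|E) = P(E|H) × P(H) / P(E)

Rearranging for P(H):
P(H) = P(H|E) × P(E) / P(E|H)
     = 0.7000 × 0.4714 / 0.7875
     = 0.32998000 / 0.7875
     = 0.4190


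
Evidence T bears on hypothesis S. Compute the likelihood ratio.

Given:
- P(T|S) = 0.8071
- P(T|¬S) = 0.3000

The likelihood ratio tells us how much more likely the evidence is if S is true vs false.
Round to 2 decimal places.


Likelihood Ratio (LR) = P(T|S) / P(T|¬S)

LR = 0.8071 / 0.3000
   = 2.69

The evidence is 2.69 times more likely if S is true than if S is false.
Because LR exceeds 1, T is evidence for S.


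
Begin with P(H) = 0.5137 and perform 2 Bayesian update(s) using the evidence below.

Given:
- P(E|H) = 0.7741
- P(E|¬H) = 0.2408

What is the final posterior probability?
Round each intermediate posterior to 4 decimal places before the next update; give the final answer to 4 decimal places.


Sequential Bayesian updating:

Initial prior: P(H) = 0.5137

Update 1:
  P(E) = 0.7741 × 0.5137 + 0.2408 × 0.4863 = 0.39765517 + 0.11710104 = 0.51475621
  P(H|E) = 0.39765517 / 0.51475621 = 0.7725

Update 2:
  P(E) = 0.7741 × 0.7725 + 0.2408 × 0.2275 = 0.59799225 + 0.05478200 = 0.65277425
  P(H|E) = 0.59799225 / 0.65277425 = 0.9161

Final posterior: 0.9161


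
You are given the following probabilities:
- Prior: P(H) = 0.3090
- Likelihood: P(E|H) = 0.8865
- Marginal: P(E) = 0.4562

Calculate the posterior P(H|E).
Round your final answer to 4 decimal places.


Using Bayes' theorem:

P(H|E) = P(E|H) × P(H) / P(E)
       = 0.8865 × 0.3090 / 0.4562
       = 0.27392850 / 0.4562
       = 0.6005

The evidence strengthens our belief in H.
Prior: 0.3090 → Posterior: 0.6005


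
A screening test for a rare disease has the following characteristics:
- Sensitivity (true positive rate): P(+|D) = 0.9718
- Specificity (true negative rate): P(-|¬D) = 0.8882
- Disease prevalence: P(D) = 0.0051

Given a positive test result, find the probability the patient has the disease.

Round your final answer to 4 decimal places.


Let D = has disease, + = positive test

Given:
- P(D) = 0.0051 (prevalence)
- P(+|D) = 0.9718 (sensitivity)
- P(-|¬D) = 0.8882 (specificity)
- P(+|¬D) = 0.1118 (false positive rate = 1 - specificity)

Step 1: Find P(+)
P(+) = P(+|D)P(D) + P(+|¬D)P(¬D)
     = 0.9718 × 0.0051 + 0.1118 × 0.9949
     = 0.00495618 + 0.11122982
     = 0.11618600

Step 2: Apply Bayes' theorem for P(D|+)
P(D|+) = P(+|D)P(D) / P(+)
       = 0.00495618 / 0.11618600
       = 0.0427


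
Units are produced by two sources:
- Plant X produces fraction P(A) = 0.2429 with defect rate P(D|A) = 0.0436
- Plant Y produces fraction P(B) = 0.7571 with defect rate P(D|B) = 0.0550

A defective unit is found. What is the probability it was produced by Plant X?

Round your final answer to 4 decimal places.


Let A = from Plant X, D = defective

Given:
- P(A) = 0.2429, P(B) = 0.7571
- P(D|A) = 0.0436, P(D|B) = 0.0550

Step 1: Find P(D)
P(D) = P(D|A)P(A) + P(D|B)P(B)
     = 0.0436 × 0.2429 + 0.0550 × 0.7571
     = 0.01059044 + 0.04164050
     = 0.05223094

Step 2: Apply Bayes' theorem
P(A|D) = P(D|A)P(A) / P(D)
       = 0.01059044 / 0.05223094
       = 0.2028


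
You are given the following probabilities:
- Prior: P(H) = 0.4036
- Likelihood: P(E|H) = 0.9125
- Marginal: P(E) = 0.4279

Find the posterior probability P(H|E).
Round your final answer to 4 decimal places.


Using Bayes' theorem:

P(H|E) = P(E|H) × P(H) / P(E)
       = 0.9125 × 0.4036 / 0.4279
       = 0.36828500 / 0.4279
       = 0.8607

The evidence strengthens our belief in H.
Prior: 0.4036 → Posterior: 0.8607


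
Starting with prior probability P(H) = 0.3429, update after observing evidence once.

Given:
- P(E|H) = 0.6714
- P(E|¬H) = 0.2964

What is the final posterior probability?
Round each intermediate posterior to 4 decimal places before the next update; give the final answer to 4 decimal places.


Sequential Bayesian updating:

Initial prior: P(H) = 0.3429

Update 1:
  P(E) = 0.6714 × 0.3429 + 0.2964 × 0.6571 = 0.23022306 + 0.19476444 = 0.42498750
  P(H|E) = 0.23022306 / 0.42498750 = 0.5417

Final posterior: 0.5417


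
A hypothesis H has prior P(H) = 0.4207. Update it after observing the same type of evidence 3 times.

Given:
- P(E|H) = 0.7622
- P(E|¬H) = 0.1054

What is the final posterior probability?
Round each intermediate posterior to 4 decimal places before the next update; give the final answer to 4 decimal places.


Sequential Bayesian updating:

Initial prior: P(H) = 0.4207

Update 1:
  P(E) = 0.7622 × 0.4207 + 0.1054 × 0.5793 = 0.32065754 + 0.06105822 = 0.38171576
  P(H|E) = 0.32065754 / 0.38171576 = 0.8400

Update 2:
  P(E) = 0.7622 × 0.8400 + 0.1054 × 0.1600 = 0.64024800 + 0.01686400 = 0.65711200
  P(H|E) = 0.64024800 / 0.65711200 = 0.9743

Update 3:
  P(E) = 0.7622 × 0.9743 + 0.1054 × 0.0257 = 0.74261146 + 0.00270878 = 0.74532024
  P(H|E) = 0.74261146 / 0.74532024 = 0.9964

Final posterior: 0.9964


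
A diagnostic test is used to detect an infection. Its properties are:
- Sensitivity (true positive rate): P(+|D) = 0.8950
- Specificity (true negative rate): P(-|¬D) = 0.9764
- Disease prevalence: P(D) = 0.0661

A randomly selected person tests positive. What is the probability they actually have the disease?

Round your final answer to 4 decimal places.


Let D = has disease, + = positive test

Given:
- P(D) = 0.0661 (prevalence)
- P(+|D) = 0.8950 (sensitivity)
- P(-|¬D) = 0.9764 (specificity)
- P(+|¬D) = 0.0236 (false positive rate = 1 - specificity)

Step 1: Find P(+)
P(+) = P(+|D)P(D) + P(+|¬D)P(¬D)
     = 0.8950 × 0.0661 + 0.0236 × 0.9339
     = 0.05915950 + 0.02204004
     = 0.08119954

Step 2: Apply Bayes' theorem for P(D|+)
P(D|+) = P(+|D)P(D) / P(+)
       = 0.05915950 / 0.08119954
       = 0.7286


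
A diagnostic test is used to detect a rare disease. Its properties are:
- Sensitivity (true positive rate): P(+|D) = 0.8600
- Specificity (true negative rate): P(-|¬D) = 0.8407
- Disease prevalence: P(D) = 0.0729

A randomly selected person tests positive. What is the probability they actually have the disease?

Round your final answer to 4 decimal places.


Let D = has disease, + = positive test

Given:
- P(D) = 0.0729 (prevalence)
- P(+|D) = 0.8600 (sensitivity)
- P(-|¬D) = 0.8407 (specificity)
- P(+|¬D) = 0.1593 (false positive rate = 1 - specificity)

Step 1: Find P(+)
P(+) = P(+|D)P(D) + P(+|¬D)P(¬D)
     = 0.8600 × 0.0729 + 0.1593 × 0.9271
     = 0.06269400 + 0.14768703
     = 0.21038103

Step 2: Apply Bayes' theorem for P(D|+)
P(D|+) = P(+|D)P(D) / P(+)
       = 0.06269400 / 0.21038103
       = 0.2980


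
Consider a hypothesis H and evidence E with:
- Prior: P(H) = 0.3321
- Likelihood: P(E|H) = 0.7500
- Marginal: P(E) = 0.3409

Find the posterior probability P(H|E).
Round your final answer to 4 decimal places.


Using Bayes' theorem:

P(H|E) = P(E|H) × P(H) / P(E)
       = 0.7500 × 0.3321 / 0.3409
       = 0.24907500 / 0.3409
       = 0.7306

The evidence strengthens our belief in H.
Prior: 0.3321 → Posterior: 0.7306


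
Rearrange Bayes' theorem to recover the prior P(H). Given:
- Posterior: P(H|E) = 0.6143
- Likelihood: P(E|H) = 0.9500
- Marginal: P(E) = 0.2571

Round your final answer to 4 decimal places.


From Bayes' theorem: P(H|E) = P(E|H) × P(H) / P(E)

Rearranging for P(H):
P(H) = P(H|E) × P(E) / P(E|H)
     = 0.6143 × 0.2571 / 0.9500
     = 0.15793653 / 0.9500
     = 0.1662


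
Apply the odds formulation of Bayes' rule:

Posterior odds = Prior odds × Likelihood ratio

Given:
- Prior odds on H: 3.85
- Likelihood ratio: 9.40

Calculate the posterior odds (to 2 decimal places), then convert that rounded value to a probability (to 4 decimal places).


Step 1: Calculate posterior odds
Posterior odds = Prior odds × LR
               = 3.85 × 9.40
               = 36.19

Step 2: Convert to probability
P(H|E) = Posterior odds / (1 + Posterior odds)
       = 36.19 / (1 + 36.19)
       = 36.19 / 37.19
       = 0.9731

The evidence increased P(H) from 0.7938 to 0.9731.


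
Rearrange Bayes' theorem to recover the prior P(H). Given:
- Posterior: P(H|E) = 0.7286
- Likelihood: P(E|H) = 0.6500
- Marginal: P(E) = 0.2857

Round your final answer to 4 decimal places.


From Bayes' theorem: P(H|E) = P(E|H) × P(H) / P(E)

Rearranging for P(H):
P(H) = P(H|E) × P(E) / P(E|H)
     = 0.7286 × 0.2857 / 0.6500
     = 0.20816102 / 0.6500
     = 0.3202


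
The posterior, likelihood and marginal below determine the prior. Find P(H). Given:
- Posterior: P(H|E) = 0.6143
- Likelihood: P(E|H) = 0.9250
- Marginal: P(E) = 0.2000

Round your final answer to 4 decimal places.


From Bayes' theorem: P(H|E) = P(E|H) × P(H) / P(E)

Rearranging for P(H):
P(H) = P(H|E) × P(E) / P(E|H)
     = 0.6143 × 0.2000 / 0.9250
     = 0.12286000 / 0.9250
     = 0.1328


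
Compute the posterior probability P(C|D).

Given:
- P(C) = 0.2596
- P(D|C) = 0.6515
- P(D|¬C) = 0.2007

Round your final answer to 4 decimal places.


Bayes' theorem: P(C|D) = P(D|C) × P(C) / P(D)

Step 1: Calculate P(D) using law of total probability
P(D) = P(D|C)P(C) + P(D|¬C)P(¬C)
     = 0.6515 × 0.2596 + 0.2007 × 0.7404
     = 0.16912940 + 0.14859828
     = 0.31772768

Step 2: Apply Bayes' theorem
P(C|D) = P(D|C) × P(C) / P(D)
       = 0.16912940 / 0.31772768
       = 0.5323


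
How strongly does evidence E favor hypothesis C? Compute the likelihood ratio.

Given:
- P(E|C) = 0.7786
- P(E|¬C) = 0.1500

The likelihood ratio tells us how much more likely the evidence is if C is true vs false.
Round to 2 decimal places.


Likelihood Ratio (LR) = P(E|C) / P(E|¬C)

LR = 0.7786 / 0.1500
   = 5.19

The evidence is 5.19 times more likely if C is true than if C is false.
Because LR exceeds 1, E is evidence for C.


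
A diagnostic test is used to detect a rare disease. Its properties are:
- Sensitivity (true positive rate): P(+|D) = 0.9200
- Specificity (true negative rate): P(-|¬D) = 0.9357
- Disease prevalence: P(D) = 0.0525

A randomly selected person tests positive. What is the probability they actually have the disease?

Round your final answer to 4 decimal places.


Let D = has disease, + = positive test

Given:
- P(D) = 0.0525 (prevalence)
- P(+|D) = 0.9200 (sensitivity)
- P(-|¬D) = 0.9357 (specificity)
- P(+|¬D) = 0.0643 (false positive rate = 1 - specificity)

Step 1: Find P(+)
P(+) = P(+|D)P(D) + P(+|¬D)P(¬D)
     = 0.9200 × 0.0525 + 0.0643 × 0.9475
     = 0.04830000 + 0.06092425
     = 0.10922425

Step 2: Apply Bayes' theorem for P(D|+)
P(D|+) = P(+|D)P(D) / P(+)
       = 0.04830000 / 0.10922425
       = 0.4422


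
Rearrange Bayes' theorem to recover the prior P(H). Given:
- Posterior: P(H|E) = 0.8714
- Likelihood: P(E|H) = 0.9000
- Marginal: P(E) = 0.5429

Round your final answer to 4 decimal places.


From Bayes' theorem: P(H|E) = P(E|H) × P(H) / P(E)

Rearranging for P(H):
P(H) = P(H|E) × P(E) / P(E|H)
     = 0.8714 × 0.5429 / 0.9000
     = 0.47308306 / 0.9000
     = 0.5256


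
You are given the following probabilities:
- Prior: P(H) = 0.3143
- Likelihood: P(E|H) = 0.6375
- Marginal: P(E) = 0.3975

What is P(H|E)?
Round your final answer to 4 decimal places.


Using Bayes' theorem:

P(H|E) = P(E|H) × P(H) / P(E)
       = 0.6375 × 0.3143 / 0.3975
       = 0.20036625 / 0.3975
       = 0.5041

The evidence strengthens our belief in H.
Prior: 0.3143 → Posterior: 0.5041


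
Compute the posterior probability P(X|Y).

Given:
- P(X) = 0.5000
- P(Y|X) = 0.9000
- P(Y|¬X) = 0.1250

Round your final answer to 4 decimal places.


Bayes' theorem: P(X|Y) = P(Y|X) × P(X) / P(Y)

Step 1: Calculate P(Y) using law of total probability
P(Y) = P(Y|X)P(X) + P(Y|¬X)P(¬X)
     = 0.9000 × 0.5000 + 0.1250 × 0.5000
     = 0.45000000 + 0.06250000
     = 0.51250000

Step 2: Apply Bayes' theorem
P(X|Y) = P(Y|X) × P(X) / P(Y)
       = 0.45000000 / 0.51250000
       = 0.8780


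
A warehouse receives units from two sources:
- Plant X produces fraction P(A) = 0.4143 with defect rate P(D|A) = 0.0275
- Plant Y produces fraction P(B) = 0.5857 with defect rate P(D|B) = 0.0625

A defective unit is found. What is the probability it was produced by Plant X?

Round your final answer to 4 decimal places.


Let A = from Plant X, D = defective

Given:
- P(A) = 0.4143, P(B) = 0.5857
- P(D|A) = 0.0275, P(D|B) = 0.0625

Step 1: Find P(D)
P(D) = P(D|A)P(A) + P(D|B)P(B)
     = 0.0275 × 0.4143 + 0.0625 × 0.5857
     = 0.01139325 + 0.03660625
     = 0.04799950

Step 2: Apply Bayes' theorem
P(A|D) = P(D|A)P(A) / P(D)
       = 0.01139325 / 0.04799950
       = 0.2374


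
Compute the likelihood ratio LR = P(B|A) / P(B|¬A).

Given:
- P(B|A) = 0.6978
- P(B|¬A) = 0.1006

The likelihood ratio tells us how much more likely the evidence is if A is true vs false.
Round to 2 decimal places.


Likelihood Ratio (LR) = P(B|A) / P(B|¬A)

LR = 0.6978 / 0.1006
   = 6.94

The evidence is 6.94 times more likely if A is true than if A is false.
LR > 1, so observing B raises the odds in favor of A.


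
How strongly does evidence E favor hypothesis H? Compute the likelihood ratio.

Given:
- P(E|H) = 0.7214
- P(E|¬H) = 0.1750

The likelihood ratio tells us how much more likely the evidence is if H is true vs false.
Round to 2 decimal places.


Likelihood Ratio (LR) = P(E|H) / P(E|¬H)

LR = 0.7214 / 0.1750
   = 4.12

The evidence is 4.12 times more likely if H is true than if H is false.
Because LR exceeds 1, E is evidence for H.


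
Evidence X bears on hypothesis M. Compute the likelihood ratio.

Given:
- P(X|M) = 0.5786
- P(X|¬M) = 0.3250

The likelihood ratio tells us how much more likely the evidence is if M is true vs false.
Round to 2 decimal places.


Likelihood Ratio (LR) = P(X|M) / P(X|¬M)

LR = 0.5786 / 0.3250
   = 1.78

The evidence is 1.78 times more likely if M is true than if M is false.
Because LR exceeds 1, X is evidence for M.


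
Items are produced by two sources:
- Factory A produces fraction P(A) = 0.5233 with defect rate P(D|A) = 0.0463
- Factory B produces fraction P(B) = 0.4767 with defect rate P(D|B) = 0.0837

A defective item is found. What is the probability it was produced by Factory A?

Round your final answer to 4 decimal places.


Let A = from Factory A, D = defective

Given:
- P(A) = 0.5233, P(B) = 0.4767
- P(D|A) = 0.0463, P(D|B) = 0.0837

Step 1: Find P(D)
P(D) = P(D|A)P(A) + P(D|B)P(B)
     = 0.0463 × 0.5233 + 0.0837 × 0.4767
     = 0.02422879 + 0.03989979
     = 0.06412858

Step 2: Apply Bayes' theorem
P(A|D) = P(D|A)P(A) / P(D)
       = 0.02422879 / 0.06412858
       = 0.3778


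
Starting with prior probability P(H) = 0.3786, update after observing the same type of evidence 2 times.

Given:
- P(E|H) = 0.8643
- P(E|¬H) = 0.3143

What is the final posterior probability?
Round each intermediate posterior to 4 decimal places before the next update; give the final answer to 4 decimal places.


Sequential Bayesian updating:

Initial prior: P(H) = 0.3786

Update 1:
  P(E) = 0.8643 × 0.3786 + 0.3143 × 0.6214 = 0.32722398 + 0.19530602 = 0.52253000
  P(H|E) = 0.32722398 / 0.52253000 = 0.6262

Update 2:
  P(E) = 0.8643 × 0.6262 + 0.3143 × 0.3738 = 0.54122466 + 0.11748534 = 0.65871000
  P(H|E) = 0.54122466 / 0.65871000 = 0.8216

Final posterior: 0.8216


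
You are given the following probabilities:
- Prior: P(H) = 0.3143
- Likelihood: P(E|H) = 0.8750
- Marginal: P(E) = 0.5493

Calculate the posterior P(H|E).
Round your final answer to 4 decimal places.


Using Bayes' theorem:

P(H|E) = P(E|H) × P(H) / P(E)
       = 0.8750 × 0.3143 / 0.5493
       = 0.27501250 / 0.5493
       = 0.5007

The evidence strengthens our belief in H.
Prior: 0.3143 → Posterior: 0.5007


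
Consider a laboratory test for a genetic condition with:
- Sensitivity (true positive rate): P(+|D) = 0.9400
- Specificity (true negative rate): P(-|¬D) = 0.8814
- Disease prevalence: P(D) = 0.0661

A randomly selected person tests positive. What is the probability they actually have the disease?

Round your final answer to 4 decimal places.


Let D = has disease, + = positive test

Given:
- P(D) = 0.0661 (prevalence)
- P(+|D) = 0.9400 (sensitivity)
- P(-|¬D) = 0.8814 (specificity)
- P(+|¬D) = 0.1186 (false positive rate = 1 - specificity)

Step 1: Find P(+)
P(+) = P(+|D)P(D) + P(+|¬D)P(¬D)
     = 0.9400 × 0.0661 + 0.1186 × 0.9339
     = 0.06213400 + 0.11076054
     = 0.17289454

Step 2: Apply Bayes' theorem for P(D|+)
P(D|+) = P(+|D)P(D) / P(+)
       = 0.06213400 / 0.17289454
       = 0.3594


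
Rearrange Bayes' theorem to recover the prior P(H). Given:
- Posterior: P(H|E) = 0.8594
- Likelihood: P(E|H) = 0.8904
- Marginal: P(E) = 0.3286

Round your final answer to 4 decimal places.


From Bayes' theorem: P(H|E) = P(E|H) × P(H) / P(E)

Rearranging for P(H):
P(H) = P(H|E) × P(E) / P(E|H)
     = 0.8594 × 0.3286 / 0.8904
     = 0.28239884 / 0.8904
     = 0.3172


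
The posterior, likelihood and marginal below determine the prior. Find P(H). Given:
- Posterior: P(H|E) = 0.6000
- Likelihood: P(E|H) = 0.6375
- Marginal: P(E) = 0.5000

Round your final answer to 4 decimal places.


From Bayes' theorem: P(H|E) = P(E|H) × P(H) / P(E)

Rearranging for P(H):
P(H) = P(H|E) × P(E) / P(E|H)
     = 0.6000 × 0.5000 / 0.6375
     = 0.30000000 / 0.6375
     = 0.4706


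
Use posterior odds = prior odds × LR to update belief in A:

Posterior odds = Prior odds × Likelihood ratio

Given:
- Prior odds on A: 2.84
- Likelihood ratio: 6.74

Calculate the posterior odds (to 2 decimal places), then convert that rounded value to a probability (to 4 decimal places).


Step 1: Calculate posterior odds
Posterior odds = Prior odds × LR
               = 2.84 × 6.74
               = 19.14

Step 2: Convert to probability
P(A|E) = Posterior odds / (1 + Posterior odds)
       = 19.14 / (1 + 19.14)
       = 19.14 / 20.14
       = 0.9503

The evidence increased P(A) from 0.7396 to 0.9503.


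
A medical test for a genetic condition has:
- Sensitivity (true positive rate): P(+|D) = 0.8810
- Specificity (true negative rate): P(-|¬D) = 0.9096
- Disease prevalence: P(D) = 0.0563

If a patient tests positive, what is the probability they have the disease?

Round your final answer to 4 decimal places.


Let D = has disease, + = positive test

Given:
- P(D) = 0.0563 (prevalence)
- P(+|D) = 0.8810 (sensitivity)
- P(-|¬D) = 0.9096 (specificity)
- P(+|¬D) = 0.0904 (false positive rate = 1 - specificity)

Step 1: Find P(+)
P(+) = P(+|D)P(D) + P(+|¬D)P(¬D)
     = 0.8810 × 0.0563 + 0.0904 × 0.9437
     = 0.04960030 + 0.08531048
     = 0.13491078

Step 2: Apply Bayes' theorem for P(D|+)
P(D|+) = P(+|D)P(D) / P(+)
       = 0.04960030 / 0.13491078
       = 0.3677


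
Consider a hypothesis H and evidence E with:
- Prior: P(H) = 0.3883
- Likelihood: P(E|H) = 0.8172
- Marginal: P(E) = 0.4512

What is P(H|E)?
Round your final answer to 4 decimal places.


Using Bayes' theorem:

P(H|E) = P(E|H) × P(H) / P(E)
       = 0.8172 × 0.3883 / 0.4512
       = 0.31731876 / 0.4512
       = 0.7033

The evidence strengthens our belief in H.
Prior: 0.3883 → Posterior: 0.7033


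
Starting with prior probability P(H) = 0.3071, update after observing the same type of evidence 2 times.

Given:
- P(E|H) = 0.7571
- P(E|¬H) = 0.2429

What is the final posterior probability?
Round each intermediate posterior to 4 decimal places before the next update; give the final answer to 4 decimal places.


Sequential Bayesian updating:

Initial prior: P(H) = 0.3071

Update 1:
  P(E) = 0.7571 × 0.3071 + 0.2429 × 0.6929 = 0.23250541 + 0.16830541 = 0.40081082
  P(H|E) = 0.23250541 / 0.40081082 = 0.5801

Update 2:
  P(E) = 0.7571 × 0.5801 + 0.2429 × 0.4199 = 0.43919371 + 0.10199371 = 0.54118742
  P(H|E) = 0.43919371 / 0.54118742 = 0.8115

Final posterior: 0.8115


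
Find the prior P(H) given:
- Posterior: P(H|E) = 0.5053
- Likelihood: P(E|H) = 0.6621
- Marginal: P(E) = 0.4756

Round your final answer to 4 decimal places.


From Bayes' theorem: P(H|E) = P(E|H) × P(H) / P(E)

Rearranging for P(H):
P(H) = P(H|E) × P(E) / P(E|H)
     = 0.5053 × 0.4756 / 0.6621
     = 0.24032068 / 0.6621
     = 0.3630


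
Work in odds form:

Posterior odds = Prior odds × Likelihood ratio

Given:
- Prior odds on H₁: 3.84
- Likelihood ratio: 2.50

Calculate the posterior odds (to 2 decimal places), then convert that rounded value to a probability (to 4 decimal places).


Step 1: Calculate posterior odds
Posterior odds = Prior odds × LR
               = 3.84 × 2.50
               = 9.60

Step 2: Convert to probability
P(H₁|E) = Posterior odds / (1 + Posterior odds)
       = 9.60 / (1 + 9.60)
       = 9.60 / 10.60
       = 0.9057

The evidence increased P(H₁) from 0.7934 to 0.9057.


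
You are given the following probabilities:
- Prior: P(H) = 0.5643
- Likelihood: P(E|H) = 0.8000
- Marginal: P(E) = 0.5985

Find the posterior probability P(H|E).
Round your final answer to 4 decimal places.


Using Bayes' theorem:

P(H|E) = P(E|H) × P(H) / P(E)
       = 0.8000 × 0.5643 / 0.5985
       = 0.45144000 / 0.5985
       = 0.7543

The evidence strengthens our belief in H.
Prior: 0.5643 → Posterior: 0.7543


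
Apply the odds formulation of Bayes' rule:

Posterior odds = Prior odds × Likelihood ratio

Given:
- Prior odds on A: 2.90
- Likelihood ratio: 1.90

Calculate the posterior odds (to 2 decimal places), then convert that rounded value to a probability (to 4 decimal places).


Step 1: Calculate posterior odds
Posterior odds = Prior odds × LR
               = 2.90 × 1.90
               = 5.51

Step 2: Convert to probability
P(A|E) = Posterior odds / (1 + Posterior odds)
       = 5.51 / (1 + 5.51)
       = 5.51 / 6.51
       = 0.8464

The evidence increased P(A) from 0.7436 to 0.8464.


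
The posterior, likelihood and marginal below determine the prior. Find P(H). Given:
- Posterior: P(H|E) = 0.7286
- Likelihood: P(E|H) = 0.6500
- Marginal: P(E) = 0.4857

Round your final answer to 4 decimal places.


From Bayes' theorem: P(H|E) = P(E|H) × P(H) / P(E)

Rearranging for P(H):
P(H) = P(H|E) × P(E) / P(E|H)
     = 0.7286 × 0.4857 / 0.6500
     = 0.35388102 / 0.6500
     = 0.5444


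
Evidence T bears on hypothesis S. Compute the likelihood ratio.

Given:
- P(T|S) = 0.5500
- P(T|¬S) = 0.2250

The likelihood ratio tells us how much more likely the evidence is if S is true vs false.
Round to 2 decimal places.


Likelihood Ratio (LR) = P(T|S) / P(T|¬S)

LR = 0.5500 / 0.2250
   = 2.44

The evidence is 2.44 times more likely if S is true than if S is false.
Since LR > 1, the evidence supports S over ¬S.


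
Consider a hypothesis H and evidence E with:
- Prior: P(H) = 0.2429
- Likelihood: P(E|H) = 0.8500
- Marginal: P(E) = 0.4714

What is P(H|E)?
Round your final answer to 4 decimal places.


Using Bayes' theorem:

P(H|E) = P(E|H) × P(H) / P(E)
       = 0.8500 × 0.2429 / 0.4714
       = 0.20646500 / 0.4714
       = 0.4380

The evidence strengthens our belief in H.
Prior: 0.2429 → Posterior: 0.4380


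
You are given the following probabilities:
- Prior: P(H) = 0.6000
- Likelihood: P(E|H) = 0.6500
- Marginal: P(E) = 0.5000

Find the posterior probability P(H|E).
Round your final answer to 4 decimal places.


Using Bayes' theorem:

P(H|E) = P(E|H) × P(H) / P(E)
       = 0.6500 × 0.6000 / 0.5000
       = 0.39000000 / 0.5000
       = 0.7800

The evidence strengthens our belief in H.
Prior: 0.6000 → Posterior: 0.7800


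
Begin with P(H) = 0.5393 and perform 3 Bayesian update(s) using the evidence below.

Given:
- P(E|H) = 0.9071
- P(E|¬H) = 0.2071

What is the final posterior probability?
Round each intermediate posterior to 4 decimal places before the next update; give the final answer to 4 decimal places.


Sequential Bayesian updating:

Initial prior: P(H) = 0.5393

Update 1:
  P(E) = 0.9071 × 0.5393 + 0.2071 × 0.4607 = 0.48919903 + 0.09541097 = 0.58461000
  P(H|E) = 0.48919903 / 0.58461000 = 0.8368

Update 2:
  P(E) = 0.9071 × 0.8368 + 0.2071 × 0.1632 = 0.75906128 + 0.03379872 = 0.79286000
  P(H|E) = 0.75906128 / 0.79286000 = 0.9574

Update 3:
  P(E) = 0.9071 × 0.9574 + 0.2071 × 0.0426 = 0.86845754 + 0.00882246 = 0.87728000
  P(H|E) = 0.86845754 / 0.87728000 = 0.9899

Final posterior: 0.9899


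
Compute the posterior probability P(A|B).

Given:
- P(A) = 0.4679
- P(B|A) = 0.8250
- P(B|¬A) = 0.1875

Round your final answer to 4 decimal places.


Bayes' theorem: P(A|B) = P(B|A) × P(A) / P(B)

Step 1: Calculate P(B) using law of total probability
P(B) = P(B|A)P(A) + P(B|¬A)P(¬A)
     = 0.8250 × 0.4679 + 0.1875 × 0.5321
     = 0.38601750 + 0.09976875
     = 0.48578625

Step 2: Apply Bayes' theorem
P(A|B) = P(B|A) × P(A) / P(B)
       = 0.38601750 / 0.48578625
       = 0.7946


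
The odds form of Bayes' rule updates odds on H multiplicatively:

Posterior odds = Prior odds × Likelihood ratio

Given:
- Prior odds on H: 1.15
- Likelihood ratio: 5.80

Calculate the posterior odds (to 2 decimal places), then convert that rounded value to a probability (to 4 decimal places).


Step 1: Calculate posterior odds
Posterior odds = Prior odds × LR
               = 1.15 × 5.80
               = 6.67

Step 2: Convert to probability
P(H|E) = Posterior odds / (1 + Posterior odds)
       = 6.67 / (1 + 6.67)
       = 6.67 / 7.67
       = 0.8696

The evidence increased P(H) from 0.5349 to 0.8696.


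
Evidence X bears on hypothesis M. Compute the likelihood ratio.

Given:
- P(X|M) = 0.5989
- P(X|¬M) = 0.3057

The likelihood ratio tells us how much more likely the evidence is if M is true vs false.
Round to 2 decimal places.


Likelihood Ratio (LR) = P(X|M) / P(X|¬M)

LR = 0.5989 / 0.3057
   = 1.96

The evidence is 1.96 times more likely if M is true than if M is false.
Since LR > 1, the evidence supports M over ¬M.
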